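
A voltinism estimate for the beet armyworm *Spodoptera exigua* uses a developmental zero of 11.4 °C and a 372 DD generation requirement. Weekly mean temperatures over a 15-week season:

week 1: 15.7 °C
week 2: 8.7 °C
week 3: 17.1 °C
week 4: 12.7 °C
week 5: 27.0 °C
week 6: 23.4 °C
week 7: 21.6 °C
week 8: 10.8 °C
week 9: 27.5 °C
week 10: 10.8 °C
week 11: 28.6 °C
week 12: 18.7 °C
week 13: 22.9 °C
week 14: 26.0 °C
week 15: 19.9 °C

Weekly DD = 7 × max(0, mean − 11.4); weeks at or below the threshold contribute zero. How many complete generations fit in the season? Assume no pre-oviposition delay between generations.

Weekly DD (7 × max(0, T̄ − 11.4)): 30.1, 0.0, 39.9, 9.1, 109.2, 84.0, 71.4, 0.0, 112.7, 0.0, 120.4, 51.1, 80.5, 102.2, 59.5.
Season total = 870.1 DD.
Complete generations = ⌊870.1 / 372⌋ = 2.

2 generations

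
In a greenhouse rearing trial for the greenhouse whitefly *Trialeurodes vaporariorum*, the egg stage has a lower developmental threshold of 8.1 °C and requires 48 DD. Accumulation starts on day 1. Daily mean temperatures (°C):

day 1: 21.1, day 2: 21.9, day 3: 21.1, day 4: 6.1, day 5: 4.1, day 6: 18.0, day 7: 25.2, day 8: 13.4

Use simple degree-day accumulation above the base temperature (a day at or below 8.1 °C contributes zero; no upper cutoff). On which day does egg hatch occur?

day 6

Daily DD above 8.1 °C: 13.0, 13.8, 13.0, 0.0, 0.0, 9.9, 17.1, 5.3.
Cumulative: 13.0, 26.8, 39.8, 39.8, 39.8, 49.7, 66.8, 72.1.
The total first reaches 48 DD on day 6.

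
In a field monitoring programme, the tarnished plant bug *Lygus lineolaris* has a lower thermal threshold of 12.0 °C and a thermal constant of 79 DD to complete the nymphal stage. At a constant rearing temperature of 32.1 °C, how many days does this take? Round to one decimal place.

3.9 days

Daily accumulation = 32.1 − 12.0 = 20.1 DD/day.
Duration = 79 / 20.1 = 3.930 ≈ 3.9 days.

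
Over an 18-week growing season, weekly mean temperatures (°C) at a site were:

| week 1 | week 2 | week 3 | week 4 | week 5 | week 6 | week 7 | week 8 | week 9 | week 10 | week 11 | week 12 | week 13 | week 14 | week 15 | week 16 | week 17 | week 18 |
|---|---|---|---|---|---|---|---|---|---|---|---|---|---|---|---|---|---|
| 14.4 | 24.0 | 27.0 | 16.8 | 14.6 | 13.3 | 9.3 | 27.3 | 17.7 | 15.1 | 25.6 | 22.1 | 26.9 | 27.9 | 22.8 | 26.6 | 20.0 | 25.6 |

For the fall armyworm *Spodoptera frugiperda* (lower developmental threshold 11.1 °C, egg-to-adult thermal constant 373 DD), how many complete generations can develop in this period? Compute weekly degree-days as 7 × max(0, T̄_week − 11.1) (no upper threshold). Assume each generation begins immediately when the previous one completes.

3 generations

Weekly DD (7 × max(0, T̄ − 11.1)): 23.1, 90.3, 111.3, 39.9, 24.5, 15.4, 0.0, 113.4, 46.2, 28.0, 101.5, 77.0, 110.6, 117.6, 81.9, 108.5, 62.3, 101.5.
Season total = 1253.0 DD.
Complete generations = ⌊1253.0 / 373⌋ = 3.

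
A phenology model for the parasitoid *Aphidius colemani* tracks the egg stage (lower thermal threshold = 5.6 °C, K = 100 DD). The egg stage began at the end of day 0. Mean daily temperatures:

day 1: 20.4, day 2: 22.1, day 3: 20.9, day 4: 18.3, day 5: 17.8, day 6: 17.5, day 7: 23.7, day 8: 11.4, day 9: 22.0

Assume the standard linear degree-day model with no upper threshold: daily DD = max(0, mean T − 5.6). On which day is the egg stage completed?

Daily DD above 5.6 °C: 14.8, 16.5, 15.3, 12.7, 12.2, 11.9, 18.1, 5.8, 16.4.
Cumulative: 14.8, 31.3, 46.6, 59.3, 71.5, 83.4, 101.5, 107.3, 123.7.
The total first reaches 100 DD on day 7.

day 7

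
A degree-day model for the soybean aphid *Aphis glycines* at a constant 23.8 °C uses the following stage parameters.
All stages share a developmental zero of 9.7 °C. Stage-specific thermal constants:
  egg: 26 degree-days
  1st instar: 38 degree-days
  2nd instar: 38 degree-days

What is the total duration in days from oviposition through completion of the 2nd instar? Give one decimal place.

7.2 days

Daily accumulation at 23.8 °C = 23.8 − 9.7 = 14.1 DD/day.
Total K = 26 + 38 + 38 = 102 DD.
Total duration = 102 / 14.1 = 7.234 ≈ 7.2 days.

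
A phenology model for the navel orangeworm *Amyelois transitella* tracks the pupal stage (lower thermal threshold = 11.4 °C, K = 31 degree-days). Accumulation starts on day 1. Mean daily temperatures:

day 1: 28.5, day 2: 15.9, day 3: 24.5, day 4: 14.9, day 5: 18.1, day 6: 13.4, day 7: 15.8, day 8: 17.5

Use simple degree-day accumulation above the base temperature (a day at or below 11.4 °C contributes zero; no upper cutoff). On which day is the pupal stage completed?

day 3

Daily DD above 11.4 °C: 17.1, 4.5, 13.1, 3.5, 6.7, 2.0, 4.4, 6.1.
Cumulative: 17.1, 21.6, 34.7, 38.2, 44.9, 46.9, 51.3, 57.4.
The total first reaches 31 DD on day 3.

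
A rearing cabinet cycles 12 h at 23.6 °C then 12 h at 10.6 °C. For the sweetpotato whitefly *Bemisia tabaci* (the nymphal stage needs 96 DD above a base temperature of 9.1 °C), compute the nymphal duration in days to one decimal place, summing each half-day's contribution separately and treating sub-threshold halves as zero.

12.0 days

Day half: max(0, 23.6 − 9.1) × 0.5 = 14.5 × 0.5 = 7.25 DD.
Night half: max(0, 10.6 − 9.1) × 0.5 = 1.5 × 0.5 = 0.75 DD.
Per 24 h: 8.00 DD/day.
Duration = 96 / 8.00 = 12.000 ≈ 12.0 days.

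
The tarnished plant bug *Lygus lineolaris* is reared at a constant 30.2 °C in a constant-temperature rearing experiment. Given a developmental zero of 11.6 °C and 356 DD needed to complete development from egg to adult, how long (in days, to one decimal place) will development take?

Daily accumulation = 30.2 − 11.6 = 18.6 DD/day.
Duration = 356 / 18.6 = 19.140 ≈ 19.1 days.

19.1 days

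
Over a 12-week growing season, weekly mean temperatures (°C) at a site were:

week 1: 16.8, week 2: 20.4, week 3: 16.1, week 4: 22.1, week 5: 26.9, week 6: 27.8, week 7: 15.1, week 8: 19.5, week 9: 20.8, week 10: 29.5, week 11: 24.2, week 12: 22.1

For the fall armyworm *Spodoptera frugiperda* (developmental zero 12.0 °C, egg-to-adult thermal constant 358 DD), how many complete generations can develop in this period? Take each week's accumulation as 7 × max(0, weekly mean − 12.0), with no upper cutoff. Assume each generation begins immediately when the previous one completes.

2 generations

Weekly DD (7 × max(0, T̄ − 12.0)): 33.6, 58.8, 28.7, 70.7, 104.3, 110.6, 21.7, 52.5, 61.6, 122.5, 85.4, 70.7.
Season total = 821.1 DD.
Complete generations = ⌊821.1 / 358⌋ = 2.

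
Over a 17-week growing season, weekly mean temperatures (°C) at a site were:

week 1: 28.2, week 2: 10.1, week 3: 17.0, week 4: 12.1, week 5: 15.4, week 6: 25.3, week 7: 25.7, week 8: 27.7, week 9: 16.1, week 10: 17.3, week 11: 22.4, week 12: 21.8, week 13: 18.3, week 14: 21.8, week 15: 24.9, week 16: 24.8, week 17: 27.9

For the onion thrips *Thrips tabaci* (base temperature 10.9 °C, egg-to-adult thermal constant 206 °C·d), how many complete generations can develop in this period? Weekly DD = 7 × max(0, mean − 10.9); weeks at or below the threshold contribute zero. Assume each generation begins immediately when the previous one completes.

Weekly DD (7 × max(0, T̄ − 10.9)): 121.1, 0.0, 42.7, 8.4, 31.5, 100.8, 103.6, 117.6, 36.4, 44.8, 80.5, 76.3, 51.8, 76.3, 98.0, 97.3, 119.0.
Season total = 1206.1 DD.
Complete generations = ⌊1206.1 / 206⌋ = 5.

5 generations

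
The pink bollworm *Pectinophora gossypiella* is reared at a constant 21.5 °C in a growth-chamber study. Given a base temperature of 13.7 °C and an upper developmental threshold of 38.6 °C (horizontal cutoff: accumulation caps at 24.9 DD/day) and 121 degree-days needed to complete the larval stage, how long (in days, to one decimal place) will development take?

Daily accumulation = 21.5 − 13.7 = 7.8 DD/day.
Duration = 121 / 7.8 = 15.513 ≈ 15.5 days.

15.5 days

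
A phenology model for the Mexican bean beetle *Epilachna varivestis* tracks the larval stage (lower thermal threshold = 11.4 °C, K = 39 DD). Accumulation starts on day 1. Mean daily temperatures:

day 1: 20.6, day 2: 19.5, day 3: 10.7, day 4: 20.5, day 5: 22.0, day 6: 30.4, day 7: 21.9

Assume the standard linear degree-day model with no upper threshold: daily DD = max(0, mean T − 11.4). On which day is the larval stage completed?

Daily DD above 11.4 °C: 9.2, 8.1, 0.0, 9.1, 10.6, 19.0, 10.5.
Cumulative: 9.2, 17.3, 17.3, 26.4, 37.0, 56.0, 66.5.
The total first reaches 39 DD on day 6.

day 6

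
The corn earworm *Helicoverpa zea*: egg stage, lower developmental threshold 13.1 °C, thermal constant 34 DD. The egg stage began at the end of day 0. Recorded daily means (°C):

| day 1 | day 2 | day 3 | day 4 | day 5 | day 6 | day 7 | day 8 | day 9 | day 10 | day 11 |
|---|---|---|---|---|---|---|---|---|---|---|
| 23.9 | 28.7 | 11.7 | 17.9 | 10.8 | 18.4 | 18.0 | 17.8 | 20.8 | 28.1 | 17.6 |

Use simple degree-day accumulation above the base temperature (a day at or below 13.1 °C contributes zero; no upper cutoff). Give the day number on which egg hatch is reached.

Daily DD above 13.1 °C: 10.8, 15.6, 0.0, 4.8, 0.0, 5.3, 4.9, 4.7, 7.7, 15.0, 4.5.
Cumulative: 10.8, 26.4, 26.4, 31.2, 31.2, 36.5, 41.4, 46.1, 53.8, 68.8, 73.3.
The total first reaches 34 DD on day 6.

day 6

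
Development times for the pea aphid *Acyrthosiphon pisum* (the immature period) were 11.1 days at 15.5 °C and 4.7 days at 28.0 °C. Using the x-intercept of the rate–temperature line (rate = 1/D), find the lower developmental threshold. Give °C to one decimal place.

Equal thermal constants: D₁(T₁ − T_b) = D₂(T₂ − T_b).
11.1·(15.5 − T_b) = 4.7·(28.0 − T_b)
T_b = (11.1·15.5 − 4.7·28.0) / (11.1 − 4.7) = 40.45 / 6.4 = 6.320 °C ≈ 6.3 °C.

6.3 °C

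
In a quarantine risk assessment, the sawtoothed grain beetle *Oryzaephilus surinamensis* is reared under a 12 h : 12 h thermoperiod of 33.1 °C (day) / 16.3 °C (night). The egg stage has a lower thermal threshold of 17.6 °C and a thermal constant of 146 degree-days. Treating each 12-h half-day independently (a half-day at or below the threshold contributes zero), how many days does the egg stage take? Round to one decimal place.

18.8 days

Day half: max(0, 33.1 − 17.6) × 0.5 = 15.5 × 0.5 = 7.75 DD.
Night half: max(0, 16.3 − 17.6) × 0.5 = 0.0 × 0.5 = 0.00 DD.
Per 24 h: 7.75 DD/day.
Duration = 146 / 7.75 = 18.839 ≈ 18.8 days.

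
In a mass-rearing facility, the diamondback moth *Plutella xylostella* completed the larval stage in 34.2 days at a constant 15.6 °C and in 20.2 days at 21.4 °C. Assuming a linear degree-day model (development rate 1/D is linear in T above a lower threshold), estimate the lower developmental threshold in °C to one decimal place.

Linear rate model ⇒ the product D·(T − T_b) is constant across temperatures.
34.2·(15.6 − T_b) = 20.2·(21.4 − T_b)
T_b = (34.2·15.6 − 20.2·21.4) / (34.2 − 20.2) = 101.24 / 14.0 = 7.231 °C ≈ 7.2 °C.

7.2 °C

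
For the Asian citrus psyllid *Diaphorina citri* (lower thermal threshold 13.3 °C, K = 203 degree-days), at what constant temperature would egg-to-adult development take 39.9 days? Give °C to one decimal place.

18.4 °C

Required daily accumulation = 203 / 39.9 = 5.088 DD/day.
T = T_base + 5.088 = 13.3 + 5.088 = 18.388 ≈ 18.4 °C.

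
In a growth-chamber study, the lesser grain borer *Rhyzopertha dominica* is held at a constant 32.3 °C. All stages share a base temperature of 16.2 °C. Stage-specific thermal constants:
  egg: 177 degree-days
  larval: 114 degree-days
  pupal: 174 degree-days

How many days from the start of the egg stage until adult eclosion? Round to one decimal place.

28.9 days

Daily accumulation at 32.3 °C = 32.3 − 16.2 = 16.1 DD/day.
Total K = 177 + 114 + 174 = 465 DD.
Total duration = 465 / 16.1 = 28.882 ≈ 28.9 days.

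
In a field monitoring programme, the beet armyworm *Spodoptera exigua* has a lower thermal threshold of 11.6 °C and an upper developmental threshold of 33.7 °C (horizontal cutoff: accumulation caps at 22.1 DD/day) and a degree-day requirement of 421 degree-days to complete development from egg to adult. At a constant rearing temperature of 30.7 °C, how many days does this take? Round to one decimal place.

Daily accumulation = 30.7 − 11.6 = 19.1 DD/day.
Duration = 421 / 19.1 = 22.042 ≈ 22.0 days.

22.0 days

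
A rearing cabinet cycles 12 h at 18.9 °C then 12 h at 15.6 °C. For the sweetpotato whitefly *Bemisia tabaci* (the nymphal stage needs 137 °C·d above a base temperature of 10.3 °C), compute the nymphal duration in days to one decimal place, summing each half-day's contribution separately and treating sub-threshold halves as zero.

19.7 days

Day half: max(0, 18.9 − 10.3) × 0.5 = 8.6 × 0.5 = 4.30 DD.
Night half: max(0, 15.6 − 10.3) × 0.5 = 5.3 × 0.5 = 2.65 DD.
Per 24 h: 6.95 DD/day.
Duration = 137 / 6.95 = 19.712 ≈ 19.7 days.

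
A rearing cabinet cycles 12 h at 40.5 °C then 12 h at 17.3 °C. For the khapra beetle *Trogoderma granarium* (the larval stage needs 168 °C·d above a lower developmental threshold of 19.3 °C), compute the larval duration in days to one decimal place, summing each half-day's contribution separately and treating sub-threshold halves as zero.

Day half: max(0, 40.5 − 19.3) × 0.5 = 21.2 × 0.5 = 10.60 DD.
Night half: max(0, 17.3 − 19.3) × 0.5 = 0.0 × 0.5 = 0.00 DD.
Per 24 h: 10.60 DD/day.
Duration = 168 / 10.60 = 15.849 ≈ 15.8 days.

15.8 days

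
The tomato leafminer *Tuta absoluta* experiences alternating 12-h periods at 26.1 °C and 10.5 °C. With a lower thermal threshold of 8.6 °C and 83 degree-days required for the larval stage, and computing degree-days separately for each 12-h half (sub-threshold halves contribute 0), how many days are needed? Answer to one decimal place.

8.6 days

Day half: max(0, 26.1 − 8.6) × 0.5 = 17.5 × 0.5 = 8.75 DD.
Night half: max(0, 10.5 − 8.6) × 0.5 = 1.9 × 0.5 = 0.95 DD.
Per 24 h: 9.70 DD/day.
Duration = 83 / 9.70 = 8.557 ≈ 8.6 days.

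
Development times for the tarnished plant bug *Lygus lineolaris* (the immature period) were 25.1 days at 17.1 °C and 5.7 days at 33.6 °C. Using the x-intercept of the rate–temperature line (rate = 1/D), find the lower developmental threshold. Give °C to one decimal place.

Under the model K = D·(T − T_b), so D₁·(T₁ − T_b) = D₂·(T₂ − T_b).
25.1·(17.1 − T_b) = 5.7·(33.6 − T_b)
T_b = (25.1·17.1 − 5.7·33.6) / (25.1 − 5.7) = 237.69 / 19.4 = 12.252 °C ≈ 12.3 °C.

12.3 °C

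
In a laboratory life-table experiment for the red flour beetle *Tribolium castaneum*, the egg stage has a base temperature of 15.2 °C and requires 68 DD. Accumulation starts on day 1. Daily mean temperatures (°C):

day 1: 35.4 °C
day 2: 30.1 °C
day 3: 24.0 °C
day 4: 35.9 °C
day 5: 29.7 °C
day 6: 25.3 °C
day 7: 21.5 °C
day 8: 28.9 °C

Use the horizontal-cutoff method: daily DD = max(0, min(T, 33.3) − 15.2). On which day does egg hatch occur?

Daily DD above 15.2 °C (capped at 18.1): 18.1, 14.9, 8.8, 18.1, 14.5, 10.1, 6.3, 13.7.
Cumulative: 18.1, 33.0, 41.8, 59.9, 74.4, 84.5, 90.8, 104.5.
The total first reaches 68 DD on day 5.

day 5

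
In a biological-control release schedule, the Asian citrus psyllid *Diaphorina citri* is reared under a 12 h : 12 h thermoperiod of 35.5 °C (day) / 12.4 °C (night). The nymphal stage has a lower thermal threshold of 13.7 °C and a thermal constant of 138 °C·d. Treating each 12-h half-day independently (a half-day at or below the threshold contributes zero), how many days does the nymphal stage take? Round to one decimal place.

Day half: max(0, 35.5 − 13.7) × 0.5 = 21.8 × 0.5 = 10.90 DD.
Night half: max(0, 12.4 − 13.7) × 0.5 = 0.0 × 0.5 = 0.00 DD.
Per 24 h: 10.90 DD/day.
Duration = 138 / 10.90 = 12.661 ≈ 12.7 days.

12.7 days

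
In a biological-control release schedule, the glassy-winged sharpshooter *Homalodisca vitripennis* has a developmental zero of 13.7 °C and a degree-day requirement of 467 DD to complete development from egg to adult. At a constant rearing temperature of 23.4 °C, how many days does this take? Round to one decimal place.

48.1 days

Daily accumulation = 23.4 − 13.7 = 9.7 DD/day.
Duration = 467 / 9.7 = 48.144 ≈ 48.1 days.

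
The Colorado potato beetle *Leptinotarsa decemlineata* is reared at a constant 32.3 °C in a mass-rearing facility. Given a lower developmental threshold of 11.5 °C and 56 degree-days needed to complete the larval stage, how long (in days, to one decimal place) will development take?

Daily accumulation = 32.3 − 11.5 = 20.8 DD/day.
Duration = 56 / 20.8 = 2.692 ≈ 2.7 days.

2.7 days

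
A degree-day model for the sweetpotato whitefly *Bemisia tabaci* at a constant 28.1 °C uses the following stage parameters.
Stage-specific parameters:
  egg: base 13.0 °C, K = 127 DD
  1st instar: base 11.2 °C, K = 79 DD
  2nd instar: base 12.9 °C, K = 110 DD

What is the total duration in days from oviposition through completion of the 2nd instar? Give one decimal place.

20.3 days

egg: 127 / (28.1 − 13.0) = 127 / 15.1 = 8.411 d.
1st instar: 79 / (28.1 − 11.2) = 79 / 16.9 = 4.675 d.
2nd instar: 110 / (28.1 − 12.9) = 110 / 15.2 = 7.237 d.
Sum = 20.322 ≈ 20.3 days.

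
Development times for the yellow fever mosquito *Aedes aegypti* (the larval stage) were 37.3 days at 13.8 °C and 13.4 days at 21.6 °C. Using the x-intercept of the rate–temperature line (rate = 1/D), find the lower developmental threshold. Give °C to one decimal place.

Under the model K = D·(T − T_b), so D₁·(T₁ − T_b) = D₂·(T₂ − T_b).
37.3·(13.8 − T_b) = 13.4·(21.6 − T_b)
T_b = (37.3·13.8 − 13.4·21.6) / (37.3 − 13.4) = 225.30 / 23.9 = 9.427 °C ≈ 9.4 °C.

9.4 °C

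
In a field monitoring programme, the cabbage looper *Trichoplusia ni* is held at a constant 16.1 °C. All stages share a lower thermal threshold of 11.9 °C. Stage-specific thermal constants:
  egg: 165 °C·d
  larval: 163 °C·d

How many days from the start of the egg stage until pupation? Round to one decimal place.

78.1 days

Daily accumulation at 16.1 °C = 16.1 − 11.9 = 4.2 DD/day.
Total K = 165 + 163 = 328 DD.
Total duration = 328 / 4.2 = 78.095 ≈ 78.1 days.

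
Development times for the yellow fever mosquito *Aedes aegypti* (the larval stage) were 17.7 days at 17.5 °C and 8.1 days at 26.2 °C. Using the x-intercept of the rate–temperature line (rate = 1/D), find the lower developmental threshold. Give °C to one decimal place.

10.2 °C

Equal thermal constants: D₁(T₁ − T_b) = D₂(T₂ − T_b).
17.7·(17.5 − T_b) = 8.1·(26.2 − T_b)
T_b = (17.7·17.5 − 8.1·26.2) / (17.7 − 8.1) = 97.53 / 9.6 = 10.159 °C ≈ 10.2 °C.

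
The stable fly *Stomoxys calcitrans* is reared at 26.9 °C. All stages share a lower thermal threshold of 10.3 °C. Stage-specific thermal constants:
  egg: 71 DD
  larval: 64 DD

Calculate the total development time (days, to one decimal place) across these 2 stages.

8.1 days

Daily accumulation at 26.9 °C = 26.9 − 10.3 = 16.6 DD/day.
Total K = 71 + 64 = 135 DD.
Total duration = 135 / 16.6 = 8.133 ≈ 8.1 days.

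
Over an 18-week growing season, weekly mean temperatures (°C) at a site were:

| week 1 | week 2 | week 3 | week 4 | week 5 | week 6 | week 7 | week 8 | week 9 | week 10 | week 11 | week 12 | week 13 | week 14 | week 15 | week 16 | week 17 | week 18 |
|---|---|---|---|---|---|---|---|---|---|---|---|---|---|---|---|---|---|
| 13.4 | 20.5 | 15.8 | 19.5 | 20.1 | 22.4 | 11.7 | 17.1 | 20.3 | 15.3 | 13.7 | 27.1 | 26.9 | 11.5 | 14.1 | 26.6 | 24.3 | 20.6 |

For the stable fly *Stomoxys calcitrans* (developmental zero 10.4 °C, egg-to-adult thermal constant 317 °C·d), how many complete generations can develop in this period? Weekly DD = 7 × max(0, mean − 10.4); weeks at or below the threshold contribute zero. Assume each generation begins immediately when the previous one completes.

Weekly DD (7 × max(0, T̄ − 10.4)): 21.0, 70.7, 37.8, 63.7, 67.9, 84.0, 9.1, 46.9, 69.3, 34.3, 23.1, 116.9, 115.5, 7.7, 25.9, 113.4, 97.3, 71.4.
Season total = 1075.9 DD.
Complete generations = ⌊1075.9 / 317⌋ = 3.

3 generations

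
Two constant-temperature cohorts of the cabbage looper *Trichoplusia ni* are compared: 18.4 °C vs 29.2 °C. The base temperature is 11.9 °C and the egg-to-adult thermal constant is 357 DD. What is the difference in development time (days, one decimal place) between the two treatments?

34.3 days

At 18.4 °C: 357 / (18.4 − 11.9) = 357 / 6.5 = 54.923 d.
At 29.2 °C: 357 / (29.2 − 11.9) = 357 / 17.3 = 20.636 d.
Difference = |54.923 − 20.636| = 34.287 ≈ 34.3 days.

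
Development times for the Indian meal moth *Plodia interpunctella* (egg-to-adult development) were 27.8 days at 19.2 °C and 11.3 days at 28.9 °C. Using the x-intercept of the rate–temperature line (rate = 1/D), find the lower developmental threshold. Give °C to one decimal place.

12.6 °C

Equal thermal constants: D₁(T₁ − T_b) = D₂(T₂ − T_b).
27.8·(19.2 − T_b) = 11.3·(28.9 − T_b)
T_b = (27.8·19.2 − 11.3·28.9) / (27.8 − 11.3) = 207.19 / 16.5 = 12.557 °C ≈ 12.6 °C.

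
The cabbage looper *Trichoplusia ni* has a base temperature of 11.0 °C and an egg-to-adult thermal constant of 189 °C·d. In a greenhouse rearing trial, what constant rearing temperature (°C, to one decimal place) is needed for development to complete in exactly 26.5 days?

18.1 °C

Required daily accumulation = 189 / 26.5 = 7.132 DD/day.
T = T_base + 7.132 = 11.0 + 7.132 = 18.132 ≈ 18.1 °C.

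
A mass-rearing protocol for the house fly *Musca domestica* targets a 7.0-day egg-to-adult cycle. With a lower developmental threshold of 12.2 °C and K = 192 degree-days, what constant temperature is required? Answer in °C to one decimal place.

Required daily accumulation = 192 / 7.0 = 27.429 DD/day.
T = T_base + 27.429 = 12.2 + 27.429 = 39.629 ≈ 39.6 °C.

39.6 °C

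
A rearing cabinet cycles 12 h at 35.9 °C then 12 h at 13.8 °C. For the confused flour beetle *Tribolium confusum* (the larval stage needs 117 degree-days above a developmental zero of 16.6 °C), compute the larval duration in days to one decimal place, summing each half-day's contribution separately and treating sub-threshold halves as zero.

12.1 days

Day half: max(0, 35.9 − 16.6) × 0.5 = 19.3 × 0.5 = 9.65 DD.
Night half: max(0, 13.8 − 16.6) × 0.5 = 0.0 × 0.5 = 0.00 DD.
Per 24 h: 9.65 DD/day.
Duration = 117 / 9.65 = 12.124 ≈ 12.1 days.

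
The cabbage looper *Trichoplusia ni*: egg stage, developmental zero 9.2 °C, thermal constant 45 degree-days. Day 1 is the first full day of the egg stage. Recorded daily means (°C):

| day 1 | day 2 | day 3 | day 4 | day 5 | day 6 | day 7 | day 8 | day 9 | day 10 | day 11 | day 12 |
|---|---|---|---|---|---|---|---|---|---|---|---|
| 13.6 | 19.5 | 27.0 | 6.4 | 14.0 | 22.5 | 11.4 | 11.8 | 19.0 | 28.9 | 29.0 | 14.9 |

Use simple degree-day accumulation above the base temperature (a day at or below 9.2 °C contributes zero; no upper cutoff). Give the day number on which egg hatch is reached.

Daily DD above 9.2 °C: 4.4, 10.3, 17.8, 0.0, 4.8, 13.3, 2.2, 2.6, 9.8, 19.7, 19.8, 5.7.
Cumulative: 4.4, 14.7, 32.5, 32.5, 37.3, 50.6, 52.8, 55.4, 65.2, 84.9, 104.7, 110.4.
The total first reaches 45 DD on day 6.

day 6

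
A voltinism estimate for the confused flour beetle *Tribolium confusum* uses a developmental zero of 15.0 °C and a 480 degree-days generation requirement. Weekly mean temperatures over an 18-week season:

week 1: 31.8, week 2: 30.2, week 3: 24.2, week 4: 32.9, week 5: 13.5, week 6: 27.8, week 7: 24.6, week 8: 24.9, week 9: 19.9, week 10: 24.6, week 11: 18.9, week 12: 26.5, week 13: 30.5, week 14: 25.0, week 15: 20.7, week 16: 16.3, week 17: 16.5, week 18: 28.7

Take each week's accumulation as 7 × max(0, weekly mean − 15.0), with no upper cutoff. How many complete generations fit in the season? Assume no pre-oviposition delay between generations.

Weekly DD (7 × max(0, T̄ − 15.0)): 117.6, 106.4, 64.4, 125.3, 0.0, 89.6, 67.2, 69.3, 34.3, 67.2, 27.3, 80.5, 108.5, 70.0, 39.9, 9.1, 10.5, 95.9.
Season total = 1183.0 DD.
Complete generations = ⌊1183.0 / 480⌋ = 2.

2 generations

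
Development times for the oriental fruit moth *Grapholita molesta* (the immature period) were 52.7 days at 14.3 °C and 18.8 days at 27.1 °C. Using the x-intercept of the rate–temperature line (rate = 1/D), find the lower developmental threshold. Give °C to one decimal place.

Under the model K = D·(T − T_b), so D₁·(T₁ − T_b) = D₂·(T₂ − T_b).
52.7·(14.3 − T_b) = 18.8·(27.1 − T_b)
T_b = (52.7·14.3 − 18.8·27.1) / (52.7 − 18.8) = 244.13 / 33.9 = 7.201 °C ≈ 7.2 °C.

7.2 °C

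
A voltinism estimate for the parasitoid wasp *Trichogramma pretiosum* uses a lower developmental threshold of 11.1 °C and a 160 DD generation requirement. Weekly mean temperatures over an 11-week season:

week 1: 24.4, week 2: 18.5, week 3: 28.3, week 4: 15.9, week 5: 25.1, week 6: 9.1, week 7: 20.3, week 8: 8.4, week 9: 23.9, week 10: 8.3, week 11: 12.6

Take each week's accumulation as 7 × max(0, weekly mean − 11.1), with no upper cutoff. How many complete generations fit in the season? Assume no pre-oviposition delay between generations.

Weekly DD (7 × max(0, T̄ − 11.1)): 93.1, 51.8, 120.4, 33.6, 98.0, 0.0, 64.4, 0.0, 89.6, 0.0, 10.5.
Season total = 561.4 DD.
Complete generations = ⌊561.4 / 160⌋ = 3.

3 generations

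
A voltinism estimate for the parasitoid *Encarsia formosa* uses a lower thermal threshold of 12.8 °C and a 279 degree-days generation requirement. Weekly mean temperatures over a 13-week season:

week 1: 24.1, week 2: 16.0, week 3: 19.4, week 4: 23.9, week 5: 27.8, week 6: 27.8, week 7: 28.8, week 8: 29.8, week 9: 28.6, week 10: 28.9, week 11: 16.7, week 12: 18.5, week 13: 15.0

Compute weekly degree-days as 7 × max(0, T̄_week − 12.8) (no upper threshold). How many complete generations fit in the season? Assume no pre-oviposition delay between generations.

3 generations

Weekly DD (7 × max(0, T̄ − 12.8)): 79.1, 22.4, 46.2, 77.7, 105.0, 105.0, 112.0, 119.0, 110.6, 112.7, 27.3, 39.9, 15.4.
Season total = 972.3 DD.
Complete generations = ⌊972.3 / 279⌋ = 3.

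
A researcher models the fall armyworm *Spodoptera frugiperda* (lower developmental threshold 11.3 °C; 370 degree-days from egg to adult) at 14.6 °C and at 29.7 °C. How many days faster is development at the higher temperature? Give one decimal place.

At 14.6 °C: 370 / (14.6 − 11.3) = 370 / 3.3 = 112.121 d.
At 29.7 °C: 370 / (29.7 − 11.3) = 370 / 18.4 = 20.109 d.
Difference = |112.121 − 20.109| = 92.013 ≈ 92.0 days.

92.0 days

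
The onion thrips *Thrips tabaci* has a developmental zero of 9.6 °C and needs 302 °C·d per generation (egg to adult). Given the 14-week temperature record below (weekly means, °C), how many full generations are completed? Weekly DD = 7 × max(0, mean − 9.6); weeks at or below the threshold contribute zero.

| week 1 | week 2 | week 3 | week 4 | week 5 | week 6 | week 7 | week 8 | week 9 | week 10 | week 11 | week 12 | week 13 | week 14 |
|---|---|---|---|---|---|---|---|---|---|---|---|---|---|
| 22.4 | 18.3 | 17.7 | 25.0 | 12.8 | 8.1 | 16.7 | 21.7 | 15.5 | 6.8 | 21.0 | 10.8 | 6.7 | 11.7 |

2 generations

Weekly DD (7 × max(0, T̄ − 9.6)): 89.6, 60.9, 56.7, 107.8, 22.4, 0.0, 49.7, 84.7, 41.3, 0.0, 79.8, 8.4, 0.0, 14.7.
Season total = 616.0 DD.
Complete generations = ⌊616.0 / 302⌋ = 2.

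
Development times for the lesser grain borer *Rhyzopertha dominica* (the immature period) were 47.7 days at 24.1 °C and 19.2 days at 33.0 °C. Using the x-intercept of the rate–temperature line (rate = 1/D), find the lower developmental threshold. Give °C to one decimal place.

18.1 °C

Under the model K = D·(T − T_b), so D₁·(T₁ − T_b) = D₂·(T₂ − T_b).
47.7·(24.1 − T_b) = 19.2·(33.0 − T_b)
T_b = (47.7·24.1 − 19.2·33.0) / (47.7 − 19.2) = 515.97 / 28.5 = 18.104 °C ≈ 18.1 °C.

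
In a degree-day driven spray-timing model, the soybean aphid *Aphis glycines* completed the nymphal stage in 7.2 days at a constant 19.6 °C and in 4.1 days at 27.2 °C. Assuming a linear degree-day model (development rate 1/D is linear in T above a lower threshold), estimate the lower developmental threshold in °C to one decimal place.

9.5 °C

Equal thermal constants: D₁(T₁ − T_b) = D₂(T₂ − T_b).
7.2·(19.6 − T_b) = 4.1·(27.2 − T_b)
T_b = (7.2·19.6 − 4.1·27.2) / (7.2 − 4.1) = 29.60 / 3.1 = 9.548 °C ≈ 9.5 °C.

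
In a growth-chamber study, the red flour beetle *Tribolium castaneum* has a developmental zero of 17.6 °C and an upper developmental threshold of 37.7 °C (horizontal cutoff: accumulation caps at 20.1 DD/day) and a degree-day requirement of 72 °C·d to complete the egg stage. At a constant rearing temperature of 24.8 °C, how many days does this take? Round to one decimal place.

Daily accumulation = 24.8 − 17.6 = 7.2 DD/day.
Duration = 72 / 7.2 = 10.000 ≈ 10.0 days.

10.0 days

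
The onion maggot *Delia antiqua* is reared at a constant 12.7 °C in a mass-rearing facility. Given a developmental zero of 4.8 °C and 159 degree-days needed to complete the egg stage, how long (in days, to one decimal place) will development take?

Daily accumulation = 12.7 − 4.8 = 7.9 DD/day.
Duration = 159 / 7.9 = 20.127 ≈ 20.1 days.

20.1 days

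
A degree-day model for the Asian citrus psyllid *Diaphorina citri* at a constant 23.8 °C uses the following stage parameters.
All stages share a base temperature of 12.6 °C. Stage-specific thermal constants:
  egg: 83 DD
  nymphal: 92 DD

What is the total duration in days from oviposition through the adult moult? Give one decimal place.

Daily accumulation at 23.8 °C = 23.8 − 12.6 = 11.2 DD/day.
Total K = 83 + 92 = 175 DD.
Total duration = 175 / 11.2 = 15.625 ≈ 15.6 days.

15.6 days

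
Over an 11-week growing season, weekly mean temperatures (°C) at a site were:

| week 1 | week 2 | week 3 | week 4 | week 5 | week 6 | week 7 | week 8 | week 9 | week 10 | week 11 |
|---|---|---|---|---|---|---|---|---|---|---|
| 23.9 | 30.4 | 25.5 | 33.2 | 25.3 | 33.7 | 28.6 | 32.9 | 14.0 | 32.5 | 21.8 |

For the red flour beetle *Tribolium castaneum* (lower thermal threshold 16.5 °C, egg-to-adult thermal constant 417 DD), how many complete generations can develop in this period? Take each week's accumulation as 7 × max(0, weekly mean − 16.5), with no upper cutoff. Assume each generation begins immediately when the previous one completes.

Weekly DD (7 × max(0, T̄ − 16.5)): 51.8, 97.3, 63.0, 116.9, 61.6, 120.4, 84.7, 114.8, 0.0, 112.0, 37.1.
Season total = 859.6 DD.
Complete generations = ⌊859.6 / 417⌋ = 2.

2 generations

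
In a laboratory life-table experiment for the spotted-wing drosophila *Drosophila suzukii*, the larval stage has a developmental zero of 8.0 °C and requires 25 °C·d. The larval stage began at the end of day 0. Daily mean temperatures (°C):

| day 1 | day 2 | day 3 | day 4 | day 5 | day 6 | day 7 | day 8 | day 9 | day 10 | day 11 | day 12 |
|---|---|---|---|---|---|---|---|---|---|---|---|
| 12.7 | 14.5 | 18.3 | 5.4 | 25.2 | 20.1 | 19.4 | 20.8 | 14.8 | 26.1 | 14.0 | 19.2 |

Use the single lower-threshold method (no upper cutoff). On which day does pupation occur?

Daily DD above 8.0 °C: 4.7, 6.5, 10.3, 0.0, 17.2, 12.1, 11.4, 12.8, 6.8, 18.1, 6.0, 11.2.
Cumulative: 4.7, 11.2, 21.5, 21.5, 38.7, 50.8, 62.2, 75.0, 81.8, 99.9, 105.9, 117.1.
The total first reaches 25 DD on day 5.

day 5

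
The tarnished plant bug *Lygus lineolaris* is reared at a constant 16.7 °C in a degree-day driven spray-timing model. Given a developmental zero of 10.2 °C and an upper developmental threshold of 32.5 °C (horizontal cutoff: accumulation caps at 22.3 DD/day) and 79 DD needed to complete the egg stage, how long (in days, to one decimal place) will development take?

12.2 days

Daily accumulation = 16.7 − 10.2 = 6.5 DD/day.
Duration = 79 / 6.5 = 12.154 ≈ 12.2 days.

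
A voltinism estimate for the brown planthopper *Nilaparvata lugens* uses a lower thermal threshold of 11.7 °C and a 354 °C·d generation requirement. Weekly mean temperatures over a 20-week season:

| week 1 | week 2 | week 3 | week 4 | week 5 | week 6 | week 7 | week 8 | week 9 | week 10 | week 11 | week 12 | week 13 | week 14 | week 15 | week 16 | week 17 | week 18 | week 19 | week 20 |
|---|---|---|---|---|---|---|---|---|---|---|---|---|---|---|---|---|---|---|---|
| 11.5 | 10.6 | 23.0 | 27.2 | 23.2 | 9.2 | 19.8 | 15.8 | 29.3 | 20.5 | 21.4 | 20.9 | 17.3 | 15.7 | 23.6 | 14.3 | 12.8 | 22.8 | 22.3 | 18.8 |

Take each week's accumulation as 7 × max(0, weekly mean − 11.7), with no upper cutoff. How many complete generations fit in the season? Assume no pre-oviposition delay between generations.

Weekly DD (7 × max(0, T̄ − 11.7)): 0.0, 0.0, 79.1, 108.5, 80.5, 0.0, 56.7, 28.7, 123.2, 61.6, 67.9, 64.4, 39.2, 28.0, 83.3, 18.2, 7.7, 77.7, 74.2, 49.7.
Season total = 1048.6 DD.
Complete generations = ⌊1048.6 / 354⌋ = 2.

2 generations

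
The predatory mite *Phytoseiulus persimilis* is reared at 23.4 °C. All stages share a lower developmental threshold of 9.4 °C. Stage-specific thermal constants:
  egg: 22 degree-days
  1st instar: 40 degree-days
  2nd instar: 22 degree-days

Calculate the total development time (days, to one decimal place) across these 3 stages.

6.0 days

Daily accumulation at 23.4 °C = 23.4 − 9.4 = 14.0 DD/day.
Total K = 22 + 40 + 22 = 84 DD.
Total duration = 84 / 14.0 = 6.000 ≈ 6.0 days.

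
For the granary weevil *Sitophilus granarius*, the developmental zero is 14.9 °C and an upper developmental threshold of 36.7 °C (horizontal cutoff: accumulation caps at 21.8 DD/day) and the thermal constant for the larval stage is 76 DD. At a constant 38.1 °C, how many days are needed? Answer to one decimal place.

Temperature 38.1 °C exceeds the upper threshold, so daily accumulation caps at 36.7 − 14.9 = 21.8 DD/day.
Duration = 76 / 21.8 = 3.486 ≈ 3.5 days.

3.5 days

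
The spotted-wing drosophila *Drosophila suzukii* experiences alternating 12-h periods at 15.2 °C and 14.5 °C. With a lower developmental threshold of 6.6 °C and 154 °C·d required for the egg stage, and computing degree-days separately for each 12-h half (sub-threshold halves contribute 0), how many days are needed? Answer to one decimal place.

Day half: max(0, 15.2 − 6.6) × 0.5 = 8.6 × 0.5 = 4.30 DD.
Night half: max(0, 14.5 − 6.6) × 0.5 = 7.9 × 0.5 = 3.95 DD.
Per 24 h: 8.25 DD/day.
Duration = 154 / 8.25 = 18.667 ≈ 18.7 days.

18.7 days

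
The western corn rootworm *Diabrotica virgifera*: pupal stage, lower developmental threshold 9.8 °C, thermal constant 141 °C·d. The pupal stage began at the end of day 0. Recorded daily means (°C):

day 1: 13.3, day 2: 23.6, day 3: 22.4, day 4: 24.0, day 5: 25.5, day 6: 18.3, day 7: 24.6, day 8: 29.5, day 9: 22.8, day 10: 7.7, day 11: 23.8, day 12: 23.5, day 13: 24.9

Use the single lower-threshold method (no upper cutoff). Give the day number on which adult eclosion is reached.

day 12

Daily DD above 9.8 °C: 3.5, 13.8, 12.6, 14.2, 15.7, 8.5, 14.8, 19.7, 13.0, 0.0, 14.0, 13.7, 15.1.
Cumulative: 3.5, 17.3, 29.9, 44.1, 59.8, 68.3, 83.1, 102.8, 115.8, 115.8, 129.8, 143.5, 158.6.
The total first reaches 141 DD on day 12.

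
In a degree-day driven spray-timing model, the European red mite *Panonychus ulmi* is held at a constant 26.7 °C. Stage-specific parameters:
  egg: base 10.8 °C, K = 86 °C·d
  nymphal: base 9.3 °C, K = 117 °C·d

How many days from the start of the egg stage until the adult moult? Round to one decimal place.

12.1 days

egg: 86 / (26.7 − 10.8) = 86 / 15.9 = 5.409 d.
nymphal: 117 / (26.7 − 9.3) = 117 / 17.4 = 6.724 d.
Sum = 12.133 ≈ 12.1 days.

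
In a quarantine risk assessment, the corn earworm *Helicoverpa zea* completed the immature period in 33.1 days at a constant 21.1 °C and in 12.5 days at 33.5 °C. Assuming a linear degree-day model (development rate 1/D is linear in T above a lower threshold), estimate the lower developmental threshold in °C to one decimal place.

Equal thermal constants: D₁(T₁ − T_b) = D₂(T₂ − T_b).
33.1·(21.1 − T_b) = 12.5·(33.5 − T_b)
T_b = (33.1·21.1 − 12.5·33.5) / (33.1 − 12.5) = 279.66 / 20.6 = 13.576 °C ≈ 13.6 °C.

13.6 °C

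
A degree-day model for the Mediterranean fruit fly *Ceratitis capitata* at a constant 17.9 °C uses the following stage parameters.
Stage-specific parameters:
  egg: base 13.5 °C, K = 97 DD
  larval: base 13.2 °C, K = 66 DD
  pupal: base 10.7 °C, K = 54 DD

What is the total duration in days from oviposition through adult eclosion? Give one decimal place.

egg: 97 / (17.9 − 13.5) = 97 / 4.4 = 22.045 d.
larval: 66 / (17.9 − 13.2) = 66 / 4.7 = 14.043 d.
pupal: 54 / (17.9 − 10.7) = 54 / 7.2 = 7.500 d.
Sum = 43.588 ≈ 43.6 days.

43.6 days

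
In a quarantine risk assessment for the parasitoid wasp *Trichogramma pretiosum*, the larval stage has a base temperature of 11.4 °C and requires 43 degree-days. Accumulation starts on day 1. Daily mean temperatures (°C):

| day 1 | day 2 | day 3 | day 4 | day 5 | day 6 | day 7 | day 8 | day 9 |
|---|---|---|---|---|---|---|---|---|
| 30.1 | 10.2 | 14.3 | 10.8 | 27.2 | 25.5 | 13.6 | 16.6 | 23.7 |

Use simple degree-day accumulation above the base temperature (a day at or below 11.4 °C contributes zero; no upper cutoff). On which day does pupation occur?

Daily DD above 11.4 °C: 18.7, 0.0, 2.9, 0.0, 15.8, 14.1, 2.2, 5.2, 12.3.
Cumulative: 18.7, 18.7, 21.6, 21.6, 37.4, 51.5, 53.7, 58.9, 71.2.
The total first reaches 43 DD on day 6.

day 6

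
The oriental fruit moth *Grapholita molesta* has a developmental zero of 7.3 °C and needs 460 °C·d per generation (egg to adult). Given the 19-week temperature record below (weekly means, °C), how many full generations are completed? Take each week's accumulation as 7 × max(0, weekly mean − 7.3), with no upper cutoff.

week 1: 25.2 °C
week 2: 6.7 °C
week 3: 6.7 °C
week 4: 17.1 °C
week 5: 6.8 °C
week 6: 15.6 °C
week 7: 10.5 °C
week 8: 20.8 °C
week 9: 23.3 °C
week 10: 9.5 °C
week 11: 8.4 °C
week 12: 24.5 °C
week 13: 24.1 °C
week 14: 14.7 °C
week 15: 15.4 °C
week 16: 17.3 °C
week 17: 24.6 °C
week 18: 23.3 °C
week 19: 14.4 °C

Weekly DD (7 × max(0, T̄ − 7.3)): 125.3, 0.0, 0.0, 68.6, 0.0, 58.1, 22.4, 94.5, 112.0, 15.4, 7.7, 120.4, 117.6, 51.8, 56.7, 70.0, 121.1, 112.0, 49.7.
Season total = 1203.3 DD.
Complete generations = ⌊1203.3 / 460⌋ = 2.

2 generations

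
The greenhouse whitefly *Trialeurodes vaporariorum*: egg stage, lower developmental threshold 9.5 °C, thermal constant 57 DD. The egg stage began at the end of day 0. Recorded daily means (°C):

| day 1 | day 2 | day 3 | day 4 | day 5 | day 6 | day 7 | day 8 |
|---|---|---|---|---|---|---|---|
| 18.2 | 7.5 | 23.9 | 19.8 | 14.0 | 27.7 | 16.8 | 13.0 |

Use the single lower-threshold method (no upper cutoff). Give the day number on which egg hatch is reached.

day 7

Daily DD above 9.5 °C: 8.7, 0.0, 14.4, 10.3, 4.5, 18.2, 7.3, 3.5.
Cumulative: 8.7, 8.7, 23.1, 33.4, 37.9, 56.1, 63.4, 66.9.
The total first reaches 57 DD on day 7.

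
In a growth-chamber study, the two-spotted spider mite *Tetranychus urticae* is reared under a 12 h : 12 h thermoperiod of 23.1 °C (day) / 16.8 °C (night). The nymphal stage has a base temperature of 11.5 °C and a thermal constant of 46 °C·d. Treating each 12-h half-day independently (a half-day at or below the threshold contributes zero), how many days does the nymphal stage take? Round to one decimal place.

Day half: max(0, 23.1 − 11.5) × 0.5 = 11.6 × 0.5 = 5.80 DD.
Night half: max(0, 16.8 − 11.5) × 0.5 = 5.3 × 0.5 = 2.65 DD.
Per 24 h: 8.45 DD/day.
Duration = 46 / 8.45 = 5.444 ≈ 5.4 days.

5.4 days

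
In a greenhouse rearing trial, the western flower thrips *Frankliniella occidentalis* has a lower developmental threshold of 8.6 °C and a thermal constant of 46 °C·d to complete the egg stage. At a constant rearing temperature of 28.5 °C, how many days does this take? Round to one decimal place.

Daily accumulation = 28.5 − 8.6 = 19.9 DD/day.
Duration = 46 / 19.9 = 2.312 ≈ 2.3 days.

2.3 days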